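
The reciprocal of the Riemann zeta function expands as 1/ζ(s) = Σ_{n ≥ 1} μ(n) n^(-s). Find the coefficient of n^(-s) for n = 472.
μ(472) = 0

Factor n = 472 = 2^3 · 59. μ(n) = 0 if any exponent ≥ 2 (not squarefree); otherwise μ(n) = (−1)^{ω(n)} where ω(n) is the number of distinct prime factors. Applying: μ(472) = 0.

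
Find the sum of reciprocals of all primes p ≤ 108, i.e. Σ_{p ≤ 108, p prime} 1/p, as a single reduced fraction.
Σ 1/p = 4701017770207212913287900722730772880277689/2566376117594999414479597815340071648394470

π(108) = 28, so the primes ≤ 108 are [2, 3, 5, 7, 11, 13, 17, 19, 23, 29, 31, 37, 41, 43, 47, 53, 59, 61, 67, 71, 73, 79, 83, 89, 97, 101, 103, 107]. Summing 1/p over these primes: 4701017770207212913287900722730772880277689/2566376117594999414479597815340071648394470 ≈ 1.8318. Mertens estimate ln ln(108) + 0.2615 ≈ 1.8053.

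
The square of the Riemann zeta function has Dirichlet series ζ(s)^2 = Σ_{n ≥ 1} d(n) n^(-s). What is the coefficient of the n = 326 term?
d(326) = 4

ζ(s)^2 = (Σ 1/m^s)(Σ 1/k^s). The coefficient of 1/n^s in the product is the number of ordered pairs (m, k) with mk = n, which equals d(n). For n = 326, divisors are [1, 2, 163, 326], so d(326) = 4.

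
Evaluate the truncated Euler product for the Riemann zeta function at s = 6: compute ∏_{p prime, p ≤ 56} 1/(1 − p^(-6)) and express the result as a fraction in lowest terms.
∏ = 16399916697843255011967930971578711261087839227653922144798329822985430357794635/16120340632419383592544649060829667066167081196619966516987203957241678930116608

The primes p ≤ 56 are [2, 3, 5, 7, 11, 13, 17, 19, 23, 29, 31, 37, 41, 43, 47, 53]. For each prime, (1 − 1/p^6)^(-1) = p^6 / (p^6 − 1). The product is (1 − 1/2^6)^(-1), (1 − 1/3^6)^(-1), (1 − 1/5^6)^(-1), (1 − 1/7^6)^(-1), (1 − 1/11^6)^(-1), (1 − 1/13^6)^(-1), (1 − 1/17^6)^(-1), (1 − 1/19^6)^(-1), (1 − 1/23^6)^(-1), (1 − 1/29^6)^(-1), (1 − 1/31^6)^(-1), (1 − 1/37^6)^(-1), (1 − 1/41^6)^(-1), (1 − 1/43^6)^(-1), (1 − 1/47^6)^(-1), (1 − 1/53^6)^(-1) = ∏ p^6 / (p^6 − 1) = 16399916697843255011967930971578711261087839227653922144798329822985430357794635/16120340632419383592544649060829667066167081196619966516987203957241678930116608.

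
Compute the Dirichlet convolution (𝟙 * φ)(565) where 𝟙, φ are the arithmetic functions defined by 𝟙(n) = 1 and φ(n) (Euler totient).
(𝟙 * φ)(565) = 565

Divisors of 565: [1, 5, 113, 565]. For each d | 565:
  d = 1: 𝟙(1) · φ(565/1) = 1 · 448 = 448
  d = 5: 𝟙(5) · φ(565/5) = 1 · 112 = 112
  d = 113: 𝟙(113) · φ(565/113) = 1 · 4 = 4
  d = 565: 𝟙(565) · φ(565/565) = 1 · 1 = 1
Summing: (𝟙 * φ)(565) = 448 + 112 + 4 + 1 = 565.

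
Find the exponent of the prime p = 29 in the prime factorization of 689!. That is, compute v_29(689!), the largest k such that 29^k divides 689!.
v_29(689!) = 23

Legendre's formula: v_p(n!) = Σ_{k ≥ 1} ⌊n / p^k⌋. For p = 29, n = 689, the terms are:
  ⌊689/29^1⌋ = ⌊689/29⌋ = 23
(the next term ⌊689/29^2⌋ = 0, terminating the sum). Summing: v_29(689!) = 23 = 23.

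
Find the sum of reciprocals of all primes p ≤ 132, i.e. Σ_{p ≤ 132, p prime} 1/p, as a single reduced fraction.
Σ 1/p = 980956909242278731029785409368357903506317057050081/525896479052627740771371797072411912900610967452630

π(132) = 32, so the primes ≤ 132 are [2, 3, 5, 7, 11, 13, 17, 19, 23, 29, 31, 37, 41, 43, 47, 53, 59, 61, 67, 71, 73, 79, 83, 89, 97, 101, 103, 107, 109, 113, 127, 131]. Summing 1/p over these primes: 980956909242278731029785409368357903506317057050081/525896479052627740771371797072411912900610967452630 ≈ 1.8653. Mertens estimate ln ln(132) + 0.2615 ≈ 1.8472.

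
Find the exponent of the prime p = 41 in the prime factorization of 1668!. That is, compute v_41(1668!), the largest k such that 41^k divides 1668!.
v_41(1668!) = 40

Legendre's formula: v_p(n!) = Σ_{k ≥ 1} ⌊n / p^k⌋. For p = 41, n = 1668, the terms are:
  ⌊1668/41^1⌋ = ⌊1668/41⌋ = 40
(the next term ⌊1668/41^2⌋ = 0, terminating the sum). Summing: v_41(1668!) = 40 = 40.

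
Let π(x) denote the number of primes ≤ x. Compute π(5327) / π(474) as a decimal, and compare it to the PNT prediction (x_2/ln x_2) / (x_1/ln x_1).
π(5327)/π(474) = 705/91 ≈ 7.7473;  PNT prediction ≈ 8.0697.

π(474) = 91 and π(5327) = 705, so π(5327)/π(474) ≈ 7.7473. The PNT-predicted ratio is (5327/ln(5327)) / (474/ln(474)) ≈ 8.0697. The two agree to within a few percent, as expected.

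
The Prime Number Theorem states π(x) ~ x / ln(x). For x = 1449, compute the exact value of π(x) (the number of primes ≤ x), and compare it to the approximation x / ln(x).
π(1449) = 229;  x/ln(x) ≈ 199.08;  relative error ≈ 13.07%.

Directly count primes up to 1449: π(1449) = 229. The PNT approximation gives 1449/ln(1449) ≈ 1449/7.27863 ≈ 199.08. Relative error (π(x) − x/ln(x)) / π(x) ≈ 13.07%; the approximation is known to undercount slightly (Li(x) is a better estimate).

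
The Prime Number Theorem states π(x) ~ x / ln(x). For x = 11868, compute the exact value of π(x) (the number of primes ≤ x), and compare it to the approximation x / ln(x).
π(11868) = 1423;  x/ln(x) ≈ 1265.03;  relative error ≈ 11.10%.

Directly count primes up to 11868: π(11868) = 1423. The PNT approximation gives 11868/ln(11868) ≈ 11868/9.38160 ≈ 1265.03. Relative error (π(x) − x/ln(x)) / π(x) ≈ 11.10%; the approximation is known to undercount slightly (Li(x) is a better estimate).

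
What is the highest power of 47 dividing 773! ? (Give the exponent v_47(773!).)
v_47(773!) = 16

Legendre's formula: v_p(n!) = Σ_{k ≥ 1} ⌊n / p^k⌋. For p = 47, n = 773, the terms are:
  ⌊773/47^1⌋ = ⌊773/47⌋ = 16
(the next term ⌊773/47^2⌋ = 0, terminating the sum). Summing: v_47(773!) = 16 = 16.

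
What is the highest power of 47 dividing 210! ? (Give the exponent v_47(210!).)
v_47(210!) = 4

Legendre's formula: v_p(n!) = Σ_{k ≥ 1} ⌊n / p^k⌋. For p = 47, n = 210, the terms are:
  ⌊210/47^1⌋ = ⌊210/47⌋ = 4
(the next term ⌊210/47^2⌋ = 0, terminating the sum). Summing: v_47(210!) = 4 = 4.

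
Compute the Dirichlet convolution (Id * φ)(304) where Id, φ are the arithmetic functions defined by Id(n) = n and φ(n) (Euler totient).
(Id * φ)(304) = 1776

Divisors of 304: [1, 2, 4, 8, 16, 19, 38, 76, 152, 304]. For each d | 304:
  d = 1: Id(1) · φ(304/1) = 1 · 144 = 144
  d = 2: Id(2) · φ(304/2) = 2 · 72 = 144
  d = 4: Id(4) · φ(304/4) = 4 · 36 = 144
  d = 8: Id(8) · φ(304/8) = 8 · 18 = 144
  d = 16: Id(16) · φ(304/16) = 16 · 18 = 288
  d = 19: Id(19) · φ(304/19) = 19 · 8 = 152
  d = 38: Id(38) · φ(304/38) = 38 · 4 = 152
  d = 76: Id(76) · φ(304/76) = 76 · 2 = 152
  d = 152: Id(152) · φ(304/152) = 152 · 1 = 152
  d = 304: Id(304) · φ(304/304) = 304 · 1 = 304
Summing: (Id * φ)(304) = 144 + 144 + 144 + 144 + 288 + 152 + 152 + 152 + 152 + 304 = 1776.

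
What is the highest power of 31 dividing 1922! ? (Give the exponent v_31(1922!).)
v_31(1922!) = 64

Legendre's formula: v_p(n!) = Σ_{k ≥ 1} ⌊n / p^k⌋. For p = 31, n = 1922, the terms are:
  ⌊1922/31^1⌋ = ⌊1922/31⌋ = 62
  ⌊1922/31^2⌋ = ⌊1922/961⌋ = 2
(the next term ⌊1922/31^3⌋ = 0, terminating the sum). Summing: v_31(1922!) = 62 + 2 = 64.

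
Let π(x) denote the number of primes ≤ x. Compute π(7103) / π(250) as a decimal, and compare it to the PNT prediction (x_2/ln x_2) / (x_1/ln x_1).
π(7103)/π(250) = 910/53 ≈ 17.1698;  PNT prediction ≈ 17.6895.

π(250) = 53 and π(7103) = 910, so π(7103)/π(250) ≈ 17.1698. The PNT-predicted ratio is (7103/ln(7103)) / (250/ln(250)) ≈ 17.6895. The two agree to within a few percent, as expected.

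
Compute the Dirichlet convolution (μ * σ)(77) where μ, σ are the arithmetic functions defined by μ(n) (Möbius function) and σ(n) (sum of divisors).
(μ * σ)(77) = 77

Divisors of 77: [1, 7, 11, 77]. For each d | 77:
  d = 1: μ(1) · σ(77/1) = 1 · 96 = 96
  d = 7: μ(7) · σ(77/7) = -1 · 12 = -12
  d = 11: μ(11) · σ(77/11) = -1 · 8 = -8
  d = 77: μ(77) · σ(77/77) = 1 · 1 = 1
Summing: (μ * σ)(77) = 96 + -12 + -8 + 1 = 77.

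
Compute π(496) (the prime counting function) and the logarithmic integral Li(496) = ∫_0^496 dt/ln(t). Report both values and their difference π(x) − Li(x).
π(496) = 94;  Li(496) ≈ 101.15;  π(x) − Li(x) ≈ -7.15.

Direct count of primes ≤ 496 gives π(496) = 94. Numerical evaluation of the logarithmic integral gives Li(496) ≈ 101.15. The difference π(x) − Li(x) ≈ -7.15 is typically negative for small/moderate x (Li(x) overestimates), though Littlewood's theorem shows this sign changes infinitely often.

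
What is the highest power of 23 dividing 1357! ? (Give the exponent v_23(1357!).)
v_23(1357!) = 61

Legendre's formula: v_p(n!) = Σ_{k ≥ 1} ⌊n / p^k⌋. For p = 23, n = 1357, the terms are:
  ⌊1357/23^1⌋ = ⌊1357/23⌋ = 59
  ⌊1357/23^2⌋ = ⌊1357/529⌋ = 2
(the next term ⌊1357/23^3⌋ = 0, terminating the sum). Summing: v_23(1357!) = 59 + 2 = 61.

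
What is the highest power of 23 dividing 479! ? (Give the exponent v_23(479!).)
v_23(479!) = 20

Legendre's formula: v_p(n!) = Σ_{k ≥ 1} ⌊n / p^k⌋. For p = 23, n = 479, the terms are:
  ⌊479/23^1⌋ = ⌊479/23⌋ = 20
(the next term ⌊479/23^2⌋ = 0, terminating the sum). Summing: v_23(479!) = 20 = 20.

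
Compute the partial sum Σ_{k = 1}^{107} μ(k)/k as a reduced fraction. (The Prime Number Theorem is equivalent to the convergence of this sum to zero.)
Σ μ(k)/k = -471587355397623908340013564541943736683/61104193276071414630466614650954086866535

Values of μ(k) for 1 ≤ k ≤ 107: μ(1) = 1, μ(2) = -1, μ(3) = -1, μ(5) = -1, μ(6) = 1, μ(7) = -1, μ(10) = 1, μ(11) = -1, μ(13) = -1, μ(14) = 1, μ(15) = 1, μ(17) = -1, μ(19) = -1, μ(21) = 1, μ(22) = 1, μ(23) = -1, μ(26) = 1, μ(29) = -1, μ(30) = -1, μ(31) = -1, μ(33) = 1, μ(34) = 1, μ(35) = 1, μ(37) = -1, μ(38) = 1, μ(39) = 1, μ(41) = -1, μ(42) = -1, μ(43) = -1, μ(46) = 1, μ(47) = -1, μ(51) = 1, μ(53) = -1, μ(55) = 1, μ(57) = 1, μ(58) = 1, μ(59) = -1, μ(61) = -1, μ(62) = 1, μ(65) = 1, μ(66) = -1, μ(67) = -1, μ(69) = 1, μ(70) = -1, μ(71) = -1, μ(73) = -1, μ(74) = 1, μ(77) = 1, μ(78) = -1, μ(79) = -1, μ(82) = 1, μ(83) = -1, μ(85) = 1, μ(86) = 1, μ(87) = 1, μ(89) = -1, μ(91) = 1, μ(93) = 1, μ(94) = 1, μ(95) = 1, μ(97) = -1, μ(101) = -1, μ(102) = -1, μ(103) = -1, μ(105) = -1, μ(106) = 1, μ(107) = -1, with μ = 0 on non-squarefree integers. Summing μ(k)/k for k where μ(k) ≠ 0 gives -471587355397623908340013564541943736683/61104193276071414630466614650954086866535 ≈ -0.0077. (PNT ⟺ this sum → 0 as n → ∞.)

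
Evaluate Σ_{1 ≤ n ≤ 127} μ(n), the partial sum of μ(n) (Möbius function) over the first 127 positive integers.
Σ_{n ≤ 127} μ(n) = -2

Compute μ(n) for each 1 ≤ n ≤ 127: μ(1) = 1, μ(2) = -1, μ(3) = -1, μ(4) = 0, μ(5) = -1, μ(6) = 1, μ(7) = -1, μ(8) = 0, μ(9) = 0, μ(10) = 1, μ(11) = -1, μ(12) = 0, μ(13) = -1, μ(14) = 1, μ(15) = 1, μ(16) = 0, μ(17) = -1, μ(18) = 0, μ(19) = -1, μ(20) = 0, μ(21) = 1, μ(22) = 1, μ(23) = -1, μ(24) = 0, μ(25) = 0, μ(26) = 1, μ(27) = 0, μ(28) = 0, μ(29) = -1, μ(30) = -1, μ(31) = -1, μ(32) = 0, μ(33) = 1, μ(34) = 1, μ(35) = 1, μ(36) = 0, μ(37) = -1, μ(38) = 1, μ(39) = 1, μ(40) = 0, μ(41) = -1, μ(42) = -1, μ(43) = -1, μ(44) = 0, μ(45) = 0, μ(46) = 1, μ(47) = -1, μ(48) = 0, μ(49) = 0, μ(50) = 0, μ(51) = 1, μ(52) = 0, μ(53) = -1, μ(54) = 0, μ(55) = 1, μ(56) = 0, μ(57) = 1, μ(58) = 1, μ(59) = -1, μ(60) = 0, μ(61) = -1, μ(62) = 1, μ(63) = 0, μ(64) = 0, μ(65) = 1, μ(66) = -1, μ(67) = -1, μ(68) = 0, μ(69) = 1, μ(70) = -1, μ(71) = -1, μ(72) = 0, μ(73) = -1, μ(74) = 1, μ(75) = 0, μ(76) = 0, μ(77) = 1, μ(78) = -1, μ(79) = -1, μ(80) = 0, μ(81) = 0, μ(82) = 1, μ(83) = -1, μ(84) = 0, μ(85) = 1, μ(86) = 1, μ(87) = 1, μ(88) = 0, μ(89) = -1, μ(90) = 0, μ(91) = 1, μ(92) = 0, μ(93) = 1, μ(94) = 1, μ(95) = 1, μ(96) = 0, μ(97) = -1, μ(98) = 0, μ(99) = 0, μ(100) = 0, μ(101) = -1, μ(102) = -1, μ(103) = -1, μ(104) = 0, μ(105) = -1, μ(106) = 1, μ(107) = -1, μ(108) = 0, μ(109) = -1, μ(110) = -1, μ(111) = 1, μ(112) = 0, μ(113) = -1, μ(114) = -1, μ(115) = 1, μ(116) = 0, μ(117) = 0, μ(118) = 1, μ(119) = 1, μ(120) = 0, μ(121) = 0, μ(122) = 1, μ(123) = 1, μ(124) = 0, μ(125) = 0, μ(126) = 0, μ(127) = -1. Summing all 127 values: -2. (Mertens function M(x) = Σ_{n ≤ x} μ(n); on average M(x) should be small (PNT ⟺ M(x) = o(x)).)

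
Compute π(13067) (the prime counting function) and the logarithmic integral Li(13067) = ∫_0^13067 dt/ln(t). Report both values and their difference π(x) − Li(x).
π(13067) = 1556;  Li(13067) ≈ 1574.18;  π(x) − Li(x) ≈ -18.18.

Direct count of primes ≤ 13067 gives π(13067) = 1556. Numerical evaluation of the logarithmic integral gives Li(13067) ≈ 1574.18. The difference π(x) − Li(x) ≈ -18.18 is typically negative for small/moderate x (Li(x) overestimates), though Littlewood's theorem shows this sign changes infinitely often.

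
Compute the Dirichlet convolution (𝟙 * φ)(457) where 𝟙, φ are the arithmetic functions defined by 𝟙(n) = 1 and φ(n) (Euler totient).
(𝟙 * φ)(457) = 457

Divisors of 457: [1, 457]. For each d | 457:
  d = 1: 𝟙(1) · φ(457/1) = 1 · 456 = 456
  d = 457: 𝟙(457) · φ(457/457) = 1 · 1 = 1
Summing: (𝟙 * φ)(457) = 456 + 1 = 457.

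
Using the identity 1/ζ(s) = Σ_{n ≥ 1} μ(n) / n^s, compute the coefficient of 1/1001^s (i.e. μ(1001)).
μ(1001) = -1

Factor n = 1001 = 7 · 11 · 13. μ(n) = 0 if any exponent ≥ 2 (not squarefree); otherwise μ(n) = (−1)^{ω(n)} where ω(n) is the number of distinct prime factors. Applying: μ(1001) = -1.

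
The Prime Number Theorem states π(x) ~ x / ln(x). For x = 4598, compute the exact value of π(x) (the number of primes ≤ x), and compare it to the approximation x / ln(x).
π(4598) = 622;  x/ln(x) ≈ 545.21;  relative error ≈ 12.34%.

Directly count primes up to 4598: π(4598) = 622. The PNT approximation gives 4598/ln(4598) ≈ 4598/8.43338 ≈ 545.21. Relative error (π(x) − x/ln(x)) / π(x) ≈ 12.34%; the approximation is known to undercount slightly (Li(x) is a better estimate).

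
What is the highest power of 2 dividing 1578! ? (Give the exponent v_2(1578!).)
v_2(1578!) = 1573

Legendre's formula: v_p(n!) = Σ_{k ≥ 1} ⌊n / p^k⌋. For p = 2, n = 1578, the terms are:
  ⌊1578/2^1⌋ = ⌊1578/2⌋ = 789
  ⌊1578/2^2⌋ = ⌊1578/4⌋ = 394
  ⌊1578/2^3⌋ = ⌊1578/8⌋ = 197
  ⌊1578/2^4⌋ = ⌊1578/16⌋ = 98
  ⌊1578/2^5⌋ = ⌊1578/32⌋ = 49
  ⌊1578/2^6⌋ = ⌊1578/64⌋ = 24
  ⌊1578/2^7⌋ = ⌊1578/128⌋ = 12
  ⌊1578/2^8⌋ = ⌊1578/256⌋ = 6
  ⌊1578/2^9⌋ = ⌊1578/512⌋ = 3
  ⌊1578/2^10⌋ = ⌊1578/1024⌋ = 1
(the next term ⌊1578/2^11⌋ = 0, terminating the sum). Summing: v_2(1578!) = 789 + 394 + 197 + 98 + 49 + 24 + 12 + 6 + 3 + 1 = 1573.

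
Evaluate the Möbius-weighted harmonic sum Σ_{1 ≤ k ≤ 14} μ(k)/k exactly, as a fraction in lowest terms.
Σ μ(k)/k = -89/15015

Values of μ(k) for 1 ≤ k ≤ 14: μ(1) = 1, μ(2) = -1, μ(3) = -1, μ(5) = -1, μ(6) = 1, μ(7) = -1, μ(10) = 1, μ(11) = -1, μ(13) = -1, μ(14) = 1, with μ = 0 on non-squarefree integers. Summing μ(k)/k for k where μ(k) ≠ 0 gives -89/15015 ≈ -0.0059. (PNT ⟺ this sum → 0 as n → ∞.)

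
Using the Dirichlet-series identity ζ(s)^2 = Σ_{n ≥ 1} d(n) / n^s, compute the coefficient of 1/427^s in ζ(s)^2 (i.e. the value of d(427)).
d(427) = 4

ζ(s)^2 = (Σ 1/m^s)(Σ 1/k^s). The coefficient of 1/n^s in the product is the number of ordered pairs (m, k) with mk = n, which equals d(n). For n = 427, divisors are [1, 7, 61, 427], so d(427) = 4.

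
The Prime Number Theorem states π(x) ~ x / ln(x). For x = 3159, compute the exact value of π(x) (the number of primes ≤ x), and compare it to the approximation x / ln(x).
π(3159) = 446;  x/ln(x) ≈ 392.03;  relative error ≈ 12.10%.

Directly count primes up to 3159: π(3159) = 446. The PNT approximation gives 3159/ln(3159) ≈ 3159/8.05801 ≈ 392.03. Relative error (π(x) − x/ln(x)) / π(x) ≈ 12.10%; the approximation is known to undercount slightly (Li(x) is a better estimate).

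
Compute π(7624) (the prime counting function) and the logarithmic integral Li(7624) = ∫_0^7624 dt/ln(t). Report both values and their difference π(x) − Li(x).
π(7624) = 968;  Li(7624) ≈ 984.47;  π(x) − Li(x) ≈ -16.47.

Direct count of primes ≤ 7624 gives π(7624) = 968. Numerical evaluation of the logarithmic integral gives Li(7624) ≈ 984.47. The difference π(x) − Li(x) ≈ -16.47 is typically negative for small/moderate x (Li(x) overestimates), though Littlewood's theorem shows this sign changes infinitely often.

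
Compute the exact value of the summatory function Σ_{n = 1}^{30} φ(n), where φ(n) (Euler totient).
Σ_{n ≤ 30} φ(n) = 278

Compute φ(n) for each 1 ≤ n ≤ 30: φ(1) = 1, φ(2) = 1, φ(3) = 2, φ(4) = 2, φ(5) = 4, φ(6) = 2, φ(7) = 6, φ(8) = 4, φ(9) = 6, φ(10) = 4, φ(11) = 10, φ(12) = 4, φ(13) = 12, φ(14) = 6, φ(15) = 8, φ(16) = 8, φ(17) = 16, φ(18) = 6, φ(19) = 18, φ(20) = 8, φ(21) = 12, φ(22) = 10, φ(23) = 22, φ(24) = 8, φ(25) = 20, φ(26) = 12, φ(27) = 18, φ(28) = 12, φ(29) = 28, φ(30) = 8. Summing all 30 values: 278. (Average order: Σ_{n ≤ x} φ(n) ~ (3/π²) x². For x = 30, (3/π²)·30² ≈ 273.57.)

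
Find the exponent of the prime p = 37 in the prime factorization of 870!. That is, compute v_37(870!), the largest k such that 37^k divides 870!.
v_37(870!) = 23

Legendre's formula: v_p(n!) = Σ_{k ≥ 1} ⌊n / p^k⌋. For p = 37, n = 870, the terms are:
  ⌊870/37^1⌋ = ⌊870/37⌋ = 23
(the next term ⌊870/37^2⌋ = 0, terminating the sum). Summing: v_37(870!) = 23 = 23.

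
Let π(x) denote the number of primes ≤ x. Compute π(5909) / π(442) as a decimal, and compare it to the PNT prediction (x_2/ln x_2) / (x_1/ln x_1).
π(5909)/π(442) = 777/85 ≈ 9.1412;  PNT prediction ≈ 9.3772.

π(442) = 85 and π(5909) = 777, so π(5909)/π(442) ≈ 9.1412. The PNT-predicted ratio is (5909/ln(5909)) / (442/ln(442)) ≈ 9.3772. The two agree to within a few percent, as expected.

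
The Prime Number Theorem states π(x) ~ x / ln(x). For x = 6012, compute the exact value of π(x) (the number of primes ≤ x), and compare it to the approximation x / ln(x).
π(6012) = 785;  x/ln(x) ≈ 690.91;  relative error ≈ 11.99%.

Directly count primes up to 6012: π(6012) = 785. The PNT approximation gives 6012/ln(6012) ≈ 6012/8.70151 ≈ 690.91. Relative error (π(x) − x/ln(x)) / π(x) ≈ 11.99%; the approximation is known to undercount slightly (Li(x) is a better estimate).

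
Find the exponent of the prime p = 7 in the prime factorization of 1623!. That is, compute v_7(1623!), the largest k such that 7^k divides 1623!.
v_7(1623!) = 268

Legendre's formula: v_p(n!) = Σ_{k ≥ 1} ⌊n / p^k⌋. For p = 7, n = 1623, the terms are:
  ⌊1623/7^1⌋ = ⌊1623/7⌋ = 231
  ⌊1623/7^2⌋ = ⌊1623/49⌋ = 33
  ⌊1623/7^3⌋ = ⌊1623/343⌋ = 4
(the next term ⌊1623/7^4⌋ = 0, terminating the sum). Summing: v_7(1623!) = 231 + 33 + 4 = 268.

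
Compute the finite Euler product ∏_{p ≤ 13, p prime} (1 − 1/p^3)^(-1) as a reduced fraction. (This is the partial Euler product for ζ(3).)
∏ = 39364325/32767248

The primes p ≤ 13 are [2, 3, 5, 7, 11, 13]. For each prime, (1 − 1/p^3)^(-1) = p^3 / (p^3 − 1). The product is (1 − 1/2^3)^(-1), (1 − 1/3^3)^(-1), (1 − 1/5^3)^(-1), (1 − 1/7^3)^(-1), (1 − 1/11^3)^(-1), (1 − 1/13^3)^(-1) = ∏ p^3 / (p^3 − 1) = 39364325/32767248.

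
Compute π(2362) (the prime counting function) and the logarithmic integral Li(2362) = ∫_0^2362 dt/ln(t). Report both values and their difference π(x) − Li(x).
π(2362) = 350;  Li(2362) ≈ 361.91;  π(x) − Li(x) ≈ -11.91.

Direct count of primes ≤ 2362 gives π(2362) = 350. Numerical evaluation of the logarithmic integral gives Li(2362) ≈ 361.91. The difference π(x) − Li(x) ≈ -11.91 is typically negative for small/moderate x (Li(x) overestimates), though Littlewood's theorem shows this sign changes infinitely often.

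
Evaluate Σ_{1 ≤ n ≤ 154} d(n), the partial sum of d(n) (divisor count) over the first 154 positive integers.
Σ_{n ≤ 154} d(n) = 804

Compute d(n) for each 1 ≤ n ≤ 154: d(1) = 1, d(2) = 2, d(3) = 2, d(4) = 3, d(5) = 2, d(6) = 4, d(7) = 2, d(8) = 4, d(9) = 3, d(10) = 4, d(11) = 2, d(12) = 6, d(13) = 2, d(14) = 4, d(15) = 4, d(16) = 5, d(17) = 2, d(18) = 6, d(19) = 2, d(20) = 6, d(21) = 4, d(22) = 4, d(23) = 2, d(24) = 8, d(25) = 3, d(26) = 4, d(27) = 4, d(28) = 6, d(29) = 2, d(30) = 8, d(31) = 2, d(32) = 6, d(33) = 4, d(34) = 4, d(35) = 4, d(36) = 9, d(37) = 2, d(38) = 4, d(39) = 4, d(40) = 8, d(41) = 2, d(42) = 8, d(43) = 2, d(44) = 6, d(45) = 6, d(46) = 4, d(47) = 2, d(48) = 10, d(49) = 3, d(50) = 6, d(51) = 4, d(52) = 6, d(53) = 2, d(54) = 8, d(55) = 4, d(56) = 8, d(57) = 4, d(58) = 4, d(59) = 2, d(60) = 12, d(61) = 2, d(62) = 4, d(63) = 6, d(64) = 7, d(65) = 4, d(66) = 8, d(67) = 2, d(68) = 6, d(69) = 4, d(70) = 8, d(71) = 2, d(72) = 12, d(73) = 2, d(74) = 4, d(75) = 6, d(76) = 6, d(77) = 4, d(78) = 8, d(79) = 2, d(80) = 10, d(81) = 5, d(82) = 4, d(83) = 2, d(84) = 12, d(85) = 4, d(86) = 4, d(87) = 4, d(88) = 8, d(89) = 2, d(90) = 12, d(91) = 4, d(92) = 6, d(93) = 4, d(94) = 4, d(95) = 4, d(96) = 12, d(97) = 2, d(98) = 6, d(99) = 6, d(100) = 9, d(101) = 2, d(102) = 8, d(103) = 2, d(104) = 8, d(105) = 8, d(106) = 4, d(107) = 2, d(108) = 12, d(109) = 2, d(110) = 8, d(111) = 4, d(112) = 10, d(113) = 2, d(114) = 8, d(115) = 4, d(116) = 6, d(117) = 6, d(118) = 4, d(119) = 4, d(120) = 16, d(121) = 3, d(122) = 4, d(123) = 4, d(124) = 6, d(125) = 4, d(126) = 12, d(127) = 2, d(128) = 8, d(129) = 4, d(130) = 8, d(131) = 2, d(132) = 12, d(133) = 4, d(134) = 4, d(135) = 8, d(136) = 8, d(137) = 2, d(138) = 8, d(139) = 2, d(140) = 12, d(141) = 4, d(142) = 4, d(143) = 4, d(144) = 15, d(145) = 4, d(146) = 4, d(147) = 6, d(148) = 6, d(149) = 2, d(150) = 12, d(151) = 2, d(152) = 8, d(153) = 6, d(154) = 8. Summing all 154 values: 804. (Dirichlet's divisor formula: Σ_{n ≤ x} d(n) = x ln(x) + (2γ − 1) x + O(√x). For x = 154, the asymptotic estimate is ≈ 799.47.)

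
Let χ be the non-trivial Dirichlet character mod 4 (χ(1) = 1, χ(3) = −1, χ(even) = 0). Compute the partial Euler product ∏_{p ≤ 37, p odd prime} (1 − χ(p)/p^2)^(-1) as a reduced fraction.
∏ = 136633422149134339/149104402366464000

The odd primes p ≤ 37 are [3, 5, 7, 11, 13, 17, 19, 23, 29, 31, 37]. For each, χ(p) = 1 if p ≡ 1 mod 4, χ(p) = −1 if p ≡ 3 mod 4. Taking (1 − χ(p)/p^2)^(-1) = p^2/(p^2 − χ(p)): (1 − (-1)/3^2)^(-1) · (1 − (1)/5^2)^(-1) · (1 − (-1)/7^2)^(-1) · (1 − (-1)/11^2)^(-1) · (1 − (1)/13^2)^(-1) · (1 − (1)/17^2)^(-1) · (1 − (-1)/19^2)^(-1) · (1 − (-1)/23^2)^(-1) · (1 − (1)/29^2)^(-1) · (1 − (-1)/31^2)^(-1) · (1 − (1)/37^2)^(-1) = 136633422149134339/149104402366464000.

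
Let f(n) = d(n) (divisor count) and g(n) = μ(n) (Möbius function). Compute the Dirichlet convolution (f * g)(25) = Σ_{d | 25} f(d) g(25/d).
(d * μ)(25) = 1

Divisors of 25: [1, 5, 25]. For each d | 25:
  d = 1: d(1) · μ(25/1) = 1 · 0 = 0
  d = 5: d(5) · μ(25/5) = 2 · -1 = -2
  d = 25: d(25) · μ(25/25) = 3 · 1 = 3
Summing: (d * μ)(25) = 0 + -2 + 3 = 1.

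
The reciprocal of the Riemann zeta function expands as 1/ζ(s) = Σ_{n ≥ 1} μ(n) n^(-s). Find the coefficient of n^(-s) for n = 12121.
μ(12121) = -1

Factor n = 12121 = 17 · 23 · 31. μ(n) = 0 if any exponent ≥ 2 (not squarefree); otherwise μ(n) = (−1)^{ω(n)} where ω(n) is the number of distinct prime factors. Applying: μ(12121) = -1.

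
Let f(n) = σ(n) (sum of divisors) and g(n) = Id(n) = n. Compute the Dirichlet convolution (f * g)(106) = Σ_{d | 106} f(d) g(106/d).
(σ * Id)(106) = 535

Divisors of 106: [1, 2, 53, 106]. For each d | 106:
  d = 1: σ(1) · Id(106/1) = 1 · 106 = 106
  d = 2: σ(2) · Id(106/2) = 3 · 53 = 159
  d = 53: σ(53) · Id(106/53) = 54 · 2 = 108
  d = 106: σ(106) · Id(106/106) = 162 · 1 = 162
Summing: (σ * Id)(106) = 106 + 159 + 108 + 162 = 535.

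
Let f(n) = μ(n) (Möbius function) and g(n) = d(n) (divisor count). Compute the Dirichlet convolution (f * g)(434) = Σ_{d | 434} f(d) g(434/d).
(μ * d)(434) = 1

Divisors of 434: [1, 2, 7, 14, 31, 62, 217, 434]. For each d | 434:
  d = 1: μ(1) · d(434/1) = 1 · 8 = 8
  d = 2: μ(2) · d(434/2) = -1 · 4 = -4
  d = 7: μ(7) · d(434/7) = -1 · 4 = -4
  d = 14: μ(14) · d(434/14) = 1 · 2 = 2
  d = 31: μ(31) · d(434/31) = -1 · 4 = -4
  d = 62: μ(62) · d(434/62) = 1 · 2 = 2
  d = 217: μ(217) · d(434/217) = 1 · 2 = 2
  d = 434: μ(434) · d(434/434) = -1 · 1 = -1
Summing: (μ * d)(434) = 8 + -4 + -4 + 2 + -4 + 2 + 2 + -1 = 1.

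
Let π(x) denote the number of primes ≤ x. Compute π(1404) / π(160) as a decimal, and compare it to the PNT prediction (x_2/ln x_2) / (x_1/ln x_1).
π(1404)/π(160) = 222/37 ≈ 6.0000;  PNT prediction ≈ 6.1452.

π(160) = 37 and π(1404) = 222, so π(1404)/π(160) ≈ 6.0000. The PNT-predicted ratio is (1404/ln(1404)) / (160/ln(160)) ≈ 6.1452. The two agree to within a few percent, as expected.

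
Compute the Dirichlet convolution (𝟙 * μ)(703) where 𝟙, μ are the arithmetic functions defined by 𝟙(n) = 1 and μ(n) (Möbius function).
(𝟙 * μ)(703) = 0

Divisors of 703: [1, 19, 37, 703]. For each d | 703:
  d = 1: 𝟙(1) · μ(703/1) = 1 · 1 = 1
  d = 19: 𝟙(19) · μ(703/19) = 1 · -1 = -1
  d = 37: 𝟙(37) · μ(703/37) = 1 · -1 = -1
  d = 703: 𝟙(703) · μ(703/703) = 1 · 1 = 1
Summing: (𝟙 * μ)(703) = 1 + -1 + -1 + 1 = 0.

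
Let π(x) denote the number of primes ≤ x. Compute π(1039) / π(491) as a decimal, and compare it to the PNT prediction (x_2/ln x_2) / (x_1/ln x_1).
π(1039)/π(491) = 175/94 ≈ 1.8617;  PNT prediction ≈ 1.8877.

π(491) = 94 and π(1039) = 175, so π(1039)/π(491) ≈ 1.8617. The PNT-predicted ratio is (1039/ln(1039)) / (491/ln(491)) ≈ 1.8877. The two agree to within a few percent, as expected.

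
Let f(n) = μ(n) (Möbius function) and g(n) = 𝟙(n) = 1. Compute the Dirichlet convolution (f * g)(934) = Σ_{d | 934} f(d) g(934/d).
(μ * 𝟙)(934) = 0

Divisors of 934: [1, 2, 467, 934]. For each d | 934:
  d = 1: μ(1) · 𝟙(934/1) = 1 · 1 = 1
  d = 2: μ(2) · 𝟙(934/2) = -1 · 1 = -1
  d = 467: μ(467) · 𝟙(934/467) = -1 · 1 = -1
  d = 934: μ(934) · 𝟙(934/934) = 1 · 1 = 1
Summing: (μ * 𝟙)(934) = 1 + -1 + -1 + 1 = 0.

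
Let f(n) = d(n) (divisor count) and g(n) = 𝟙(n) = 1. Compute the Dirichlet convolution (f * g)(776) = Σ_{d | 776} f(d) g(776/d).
(d * 𝟙)(776) = 30

Divisors of 776: [1, 2, 4, 8, 97, 194, 388, 776]. For each d | 776:
  d = 1: d(1) · 𝟙(776/1) = 1 · 1 = 1
  d = 2: d(2) · 𝟙(776/2) = 2 · 1 = 2
  d = 4: d(4) · 𝟙(776/4) = 3 · 1 = 3
  d = 8: d(8) · 𝟙(776/8) = 4 · 1 = 4
  d = 97: d(97) · 𝟙(776/97) = 2 · 1 = 2
  d = 194: d(194) · 𝟙(776/194) = 4 · 1 = 4
  d = 388: d(388) · 𝟙(776/388) = 6 · 1 = 6
  d = 776: d(776) · 𝟙(776/776) = 8 · 1 = 8
Summing: (d * 𝟙)(776) = 1 + 2 + 3 + 4 + 2 + 4 + 6 + 8 = 30.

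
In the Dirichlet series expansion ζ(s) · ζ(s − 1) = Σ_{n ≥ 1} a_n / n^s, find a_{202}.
σ(202) = 306

In the product (Σ m^0/m^s)(Σ k / k^s) = Σ (Σ_{d | n} d) / n^s, the coefficient of 1/n^s is σ(n) = Σ_{d | n} d. For n = 202, divisors are [1, 2, 101, 202]; summing: σ(202) = 306.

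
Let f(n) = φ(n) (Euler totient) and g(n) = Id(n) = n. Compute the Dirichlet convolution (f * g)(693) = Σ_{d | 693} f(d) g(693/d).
(φ * Id)(693) = 5733

Divisors of 693: [1, 3, 7, 9, 11, 21, 33, 63, 77, 99, 231, 693]. For each d | 693:
  d = 1: φ(1) · Id(693/1) = 1 · 693 = 693
  d = 3: φ(3) · Id(693/3) = 2 · 231 = 462
  d = 7: φ(7) · Id(693/7) = 6 · 99 = 594
  d = 9: φ(9) · Id(693/9) = 6 · 77 = 462
  d = 11: φ(11) · Id(693/11) = 10 · 63 = 630
  d = 21: φ(21) · Id(693/21) = 12 · 33 = 396
  d = 33: φ(33) · Id(693/33) = 20 · 21 = 420
  d = 63: φ(63) · Id(693/63) = 36 · 11 = 396
  d = 77: φ(77) · Id(693/77) = 60 · 9 = 540
  d = 99: φ(99) · Id(693/99) = 60 · 7 = 420
  d = 231: φ(231) · Id(693/231) = 120 · 3 = 360
  d = 693: φ(693) · Id(693/693) = 360 · 1 = 360
Summing: (φ * Id)(693) = 693 + 462 + 594 + 462 + 630 + 396 + 420 + 396 + 540 + 420 + 360 + 360 = 5733.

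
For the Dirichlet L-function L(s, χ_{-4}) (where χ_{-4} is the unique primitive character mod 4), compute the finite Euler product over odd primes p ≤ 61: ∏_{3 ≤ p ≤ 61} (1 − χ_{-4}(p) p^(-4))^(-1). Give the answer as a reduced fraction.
∏ = 81934214988902113115031508050672702841756592198516788686922065253543/82850154482442028729801746725895742819441886414557775886809038848000

The odd primes p ≤ 61 are [3, 5, 7, 11, 13, 17, 19, 23, 29, 31, 37, 41, 43, 47, 53, 59, 61]. For each, χ(p) = 1 if p ≡ 1 mod 4, χ(p) = −1 if p ≡ 3 mod 4. Taking (1 − χ(p)/p^4)^(-1) = p^4/(p^4 − χ(p)): (1 − (-1)/3^4)^(-1) · (1 − (1)/5^4)^(-1) · (1 − (-1)/7^4)^(-1) · (1 − (-1)/11^4)^(-1) · (1 − (1)/13^4)^(-1) · (1 − (1)/17^4)^(-1) · (1 − (-1)/19^4)^(-1) · (1 − (-1)/23^4)^(-1) · (1 − (1)/29^4)^(-1) · (1 − (-1)/31^4)^(-1) · (1 − (1)/37^4)^(-1) · (1 − (1)/41^4)^(-1) · (1 − (-1)/43^4)^(-1) · (1 − (-1)/47^4)^(-1) · (1 − (1)/53^4)^(-1) · (1 − (-1)/59^4)^(-1) · (1 − (1)/61^4)^(-1) = 81934214988902113115031508050672702841756592198516788686922065253543/82850154482442028729801746725895742819441886414557775886809038848000.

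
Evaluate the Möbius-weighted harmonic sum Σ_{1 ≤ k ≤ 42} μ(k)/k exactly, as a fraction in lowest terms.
Σ μ(k)/k = 347318490451/152125131763605

Values of μ(k) for 1 ≤ k ≤ 42: μ(1) = 1, μ(2) = -1, μ(3) = -1, μ(5) = -1, μ(6) = 1, μ(7) = -1, μ(10) = 1, μ(11) = -1, μ(13) = -1, μ(14) = 1, μ(15) = 1, μ(17) = -1, μ(19) = -1, μ(21) = 1, μ(22) = 1, μ(23) = -1, μ(26) = 1, μ(29) = -1, μ(30) = -1, μ(31) = -1, μ(33) = 1, μ(34) = 1, μ(35) = 1, μ(37) = -1, μ(38) = 1, μ(39) = 1, μ(41) = -1, μ(42) = -1, with μ = 0 on non-squarefree integers. Summing μ(k)/k for k where μ(k) ≠ 0 gives 347318490451/152125131763605 ≈ 0.0023. (PNT ⟺ this sum → 0 as n → ∞.)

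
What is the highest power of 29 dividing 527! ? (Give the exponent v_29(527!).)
v_29(527!) = 18

Legendre's formula: v_p(n!) = Σ_{k ≥ 1} ⌊n / p^k⌋. For p = 29, n = 527, the terms are:
  ⌊527/29^1⌋ = ⌊527/29⌋ = 18
(the next term ⌊527/29^2⌋ = 0, terminating the sum). Summing: v_29(527!) = 18 = 18.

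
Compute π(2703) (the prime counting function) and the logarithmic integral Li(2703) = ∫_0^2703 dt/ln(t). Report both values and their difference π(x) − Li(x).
π(2703) = 393;  Li(2703) ≈ 405.42;  π(x) − Li(x) ≈ -12.42.

Direct count of primes ≤ 2703 gives π(2703) = 393. Numerical evaluation of the logarithmic integral gives Li(2703) ≈ 405.42. The difference π(x) − Li(x) ≈ -12.42 is typically negative for small/moderate x (Li(x) overestimates), though Littlewood's theorem shows this sign changes infinitely often.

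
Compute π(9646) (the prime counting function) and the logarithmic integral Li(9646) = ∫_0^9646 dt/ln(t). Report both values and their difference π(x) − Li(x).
π(9646) = 1191;  Li(9646) ≈ 1207.63;  π(x) − Li(x) ≈ -16.63.

Direct count of primes ≤ 9646 gives π(9646) = 1191. Numerical evaluation of the logarithmic integral gives Li(9646) ≈ 1207.63. The difference π(x) − Li(x) ≈ -16.63 is typically negative for small/moderate x (Li(x) overestimates), though Littlewood's theorem shows this sign changes infinitely often.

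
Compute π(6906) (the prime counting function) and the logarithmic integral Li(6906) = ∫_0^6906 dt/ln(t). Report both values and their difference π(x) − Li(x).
π(6906) = 887;  Li(6906) ≈ 903.71;  π(x) − Li(x) ≈ -16.71.

Direct count of primes ≤ 6906 gives π(6906) = 887. Numerical evaluation of the logarithmic integral gives Li(6906) ≈ 903.71. The difference π(x) − Li(x) ≈ -16.71 is typically negative for small/moderate x (Li(x) overestimates), though Littlewood's theorem shows this sign changes infinitely often.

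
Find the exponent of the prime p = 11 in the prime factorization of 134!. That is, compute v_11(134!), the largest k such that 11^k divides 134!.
v_11(134!) = 13

Legendre's formula: v_p(n!) = Σ_{k ≥ 1} ⌊n / p^k⌋. For p = 11, n = 134, the terms are:
  ⌊134/11^1⌋ = ⌊134/11⌋ = 12
  ⌊134/11^2⌋ = ⌊134/121⌋ = 1
(the next term ⌊134/11^3⌋ = 0, terminating the sum). Summing: v_11(134!) = 12 + 1 = 13.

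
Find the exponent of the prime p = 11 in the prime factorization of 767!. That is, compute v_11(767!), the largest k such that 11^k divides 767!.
v_11(767!) = 75

Legendre's formula: v_p(n!) = Σ_{k ≥ 1} ⌊n / p^k⌋. For p = 11, n = 767, the terms are:
  ⌊767/11^1⌋ = ⌊767/11⌋ = 69
  ⌊767/11^2⌋ = ⌊767/121⌋ = 6
(the next term ⌊767/11^3⌋ = 0, terminating the sum). Summing: v_11(767!) = 69 + 6 = 75.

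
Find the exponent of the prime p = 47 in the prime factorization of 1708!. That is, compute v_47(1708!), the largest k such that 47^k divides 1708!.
v_47(1708!) = 36

Legendre's formula: v_p(n!) = Σ_{k ≥ 1} ⌊n / p^k⌋. For p = 47, n = 1708, the terms are:
  ⌊1708/47^1⌋ = ⌊1708/47⌋ = 36
(the next term ⌊1708/47^2⌋ = 0, terminating the sum). Summing: v_47(1708!) = 36 = 36.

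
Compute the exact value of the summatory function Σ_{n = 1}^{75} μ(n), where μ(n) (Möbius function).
Σ_{n ≤ 75} μ(n) = -3

Compute μ(n) for each 1 ≤ n ≤ 75: μ(1) = 1, μ(2) = -1, μ(3) = -1, μ(4) = 0, μ(5) = -1, μ(6) = 1, μ(7) = -1, μ(8) = 0, μ(9) = 0, μ(10) = 1, μ(11) = -1, μ(12) = 0, μ(13) = -1, μ(14) = 1, μ(15) = 1, μ(16) = 0, μ(17) = -1, μ(18) = 0, μ(19) = -1, μ(20) = 0, μ(21) = 1, μ(22) = 1, μ(23) = -1, μ(24) = 0, μ(25) = 0, μ(26) = 1, μ(27) = 0, μ(28) = 0, μ(29) = -1, μ(30) = -1, μ(31) = -1, μ(32) = 0, μ(33) = 1, μ(34) = 1, μ(35) = 1, μ(36) = 0, μ(37) = -1, μ(38) = 1, μ(39) = 1, μ(40) = 0, μ(41) = -1, μ(42) = -1, μ(43) = -1, μ(44) = 0, μ(45) = 0, μ(46) = 1, μ(47) = -1, μ(48) = 0, μ(49) = 0, μ(50) = 0, μ(51) = 1, μ(52) = 0, μ(53) = -1, μ(54) = 0, μ(55) = 1, μ(56) = 0, μ(57) = 1, μ(58) = 1, μ(59) = -1, μ(60) = 0, μ(61) = -1, μ(62) = 1, μ(63) = 0, μ(64) = 0, μ(65) = 1, μ(66) = -1, μ(67) = -1, μ(68) = 0, μ(69) = 1, μ(70) = -1, μ(71) = -1, μ(72) = 0, μ(73) = -1, μ(74) = 1, μ(75) = 0. Summing all 75 values: -3. (Mertens function M(x) = Σ_{n ≤ x} μ(n); on average M(x) should be small (PNT ⟺ M(x) = o(x)).)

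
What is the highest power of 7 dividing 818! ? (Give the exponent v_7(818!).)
v_7(818!) = 134

Legendre's formula: v_p(n!) = Σ_{k ≥ 1} ⌊n / p^k⌋. For p = 7, n = 818, the terms are:
  ⌊818/7^1⌋ = ⌊818/7⌋ = 116
  ⌊818/7^2⌋ = ⌊818/49⌋ = 16
  ⌊818/7^3⌋ = ⌊818/343⌋ = 2
(the next term ⌊818/7^4⌋ = 0, terminating the sum). Summing: v_7(818!) = 116 + 16 + 2 = 134.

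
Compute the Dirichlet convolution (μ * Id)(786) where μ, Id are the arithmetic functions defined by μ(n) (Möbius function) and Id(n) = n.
(μ * Id)(786) = 260

Divisors of 786: [1, 2, 3, 6, 131, 262, 393, 786]. For each d | 786:
  d = 1: μ(1) · Id(786/1) = 1 · 786 = 786
  d = 2: μ(2) · Id(786/2) = -1 · 393 = -393
  d = 3: μ(3) · Id(786/3) = -1 · 262 = -262
  d = 6: μ(6) · Id(786/6) = 1 · 131 = 131
  d = 131: μ(131) · Id(786/131) = -1 · 6 = -6
  d = 262: μ(262) · Id(786/262) = 1 · 3 = 3
  d = 393: μ(393) · Id(786/393) = 1 · 2 = 2
  d = 786: μ(786) · Id(786/786) = -1 · 1 = -1
Summing: (μ * Id)(786) = 786 + -393 + -262 + 131 + -6 + 3 + 2 + -1 = 260.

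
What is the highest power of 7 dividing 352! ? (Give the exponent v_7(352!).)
v_7(352!) = 58

Legendre's formula: v_p(n!) = Σ_{k ≥ 1} ⌊n / p^k⌋. For p = 7, n = 352, the terms are:
  ⌊352/7^1⌋ = ⌊352/7⌋ = 50
  ⌊352/7^2⌋ = ⌊352/49⌋ = 7
  ⌊352/7^3⌋ = ⌊352/343⌋ = 1
(the next term ⌊352/7^4⌋ = 0, terminating the sum). Summing: v_7(352!) = 50 + 7 + 1 = 58.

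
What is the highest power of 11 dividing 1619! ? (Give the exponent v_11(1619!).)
v_11(1619!) = 161

Legendre's formula: v_p(n!) = Σ_{k ≥ 1} ⌊n / p^k⌋. For p = 11, n = 1619, the terms are:
  ⌊1619/11^1⌋ = ⌊1619/11⌋ = 147
  ⌊1619/11^2⌋ = ⌊1619/121⌋ = 13
  ⌊1619/11^3⌋ = ⌊1619/1331⌋ = 1
(the next term ⌊1619/11^4⌋ = 0, terminating the sum). Summing: v_11(1619!) = 147 + 13 + 1 = 161.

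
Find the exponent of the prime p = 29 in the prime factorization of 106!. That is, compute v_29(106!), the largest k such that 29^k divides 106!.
v_29(106!) = 3

Legendre's formula: v_p(n!) = Σ_{k ≥ 1} ⌊n / p^k⌋. For p = 29, n = 106, the terms are:
  ⌊106/29^1⌋ = ⌊106/29⌋ = 3
(the next term ⌊106/29^2⌋ = 0, terminating the sum). Summing: v_29(106!) = 3 = 3.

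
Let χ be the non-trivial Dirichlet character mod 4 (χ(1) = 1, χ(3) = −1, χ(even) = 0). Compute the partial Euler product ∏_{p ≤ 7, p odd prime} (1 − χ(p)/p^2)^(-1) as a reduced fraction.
∏ = 147/160

The odd primes p ≤ 7 are [3, 5, 7]. For each, χ(p) = 1 if p ≡ 1 mod 4, χ(p) = −1 if p ≡ 3 mod 4. Taking (1 − χ(p)/p^2)^(-1) = p^2/(p^2 − χ(p)): (1 − (-1)/3^2)^(-1) · (1 − (1)/5^2)^(-1) · (1 − (-1)/7^2)^(-1) = 147/160.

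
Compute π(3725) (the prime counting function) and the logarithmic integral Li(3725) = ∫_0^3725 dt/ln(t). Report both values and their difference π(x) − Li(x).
π(3725) = 519;  Li(3725) ≈ 532.07;  π(x) − Li(x) ≈ -13.07.

Direct count of primes ≤ 3725 gives π(3725) = 519. Numerical evaluation of the logarithmic integral gives Li(3725) ≈ 532.07. The difference π(x) − Li(x) ≈ -13.07 is typically negative for small/moderate x (Li(x) overestimates), though Littlewood's theorem shows this sign changes infinitely often.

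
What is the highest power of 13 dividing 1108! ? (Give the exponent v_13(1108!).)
v_13(1108!) = 91

Legendre's formula: v_p(n!) = Σ_{k ≥ 1} ⌊n / p^k⌋. For p = 13, n = 1108, the terms are:
  ⌊1108/13^1⌋ = ⌊1108/13⌋ = 85
  ⌊1108/13^2⌋ = ⌊1108/169⌋ = 6
(the next term ⌊1108/13^3⌋ = 0, terminating the sum). Summing: v_13(1108!) = 85 + 6 = 91.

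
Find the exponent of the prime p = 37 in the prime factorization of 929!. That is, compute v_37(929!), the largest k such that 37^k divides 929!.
v_37(929!) = 25

Legendre's formula: v_p(n!) = Σ_{k ≥ 1} ⌊n / p^k⌋. For p = 37, n = 929, the terms are:
  ⌊929/37^1⌋ = ⌊929/37⌋ = 25
(the next term ⌊929/37^2⌋ = 0, terminating the sum). Summing: v_37(929!) = 25 = 25.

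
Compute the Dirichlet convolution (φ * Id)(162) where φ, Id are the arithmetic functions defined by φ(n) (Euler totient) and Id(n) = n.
(φ * Id)(162) = 891

Divisors of 162: [1, 2, 3, 6, 9, 18, 27, 54, 81, 162]. For each d | 162:
  d = 1: φ(1) · Id(162/1) = 1 · 162 = 162
  d = 2: φ(2) · Id(162/2) = 1 · 81 = 81
  d = 3: φ(3) · Id(162/3) = 2 · 54 = 108
  d = 6: φ(6) · Id(162/6) = 2 · 27 = 54
  d = 9: φ(9) · Id(162/9) = 6 · 18 = 108
  d = 18: φ(18) · Id(162/18) = 6 · 9 = 54
  d = 27: φ(27) · Id(162/27) = 18 · 6 = 108
  d = 54: φ(54) · Id(162/54) = 18 · 3 = 54
  d = 81: φ(81) · Id(162/81) = 54 · 2 = 108
  d = 162: φ(162) · Id(162/162) = 54 · 1 = 54
Summing: (φ * Id)(162) = 162 + 81 + 108 + 54 + 108 + 54 + 108 + 54 + 108 + 54 = 891.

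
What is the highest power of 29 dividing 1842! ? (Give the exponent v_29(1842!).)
v_29(1842!) = 65

Legendre's formula: v_p(n!) = Σ_{k ≥ 1} ⌊n / p^k⌋. For p = 29, n = 1842, the terms are:
  ⌊1842/29^1⌋ = ⌊1842/29⌋ = 63
  ⌊1842/29^2⌋ = ⌊1842/841⌋ = 2
(the next term ⌊1842/29^3⌋ = 0, terminating the sum). Summing: v_29(1842!) = 63 + 2 = 65.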